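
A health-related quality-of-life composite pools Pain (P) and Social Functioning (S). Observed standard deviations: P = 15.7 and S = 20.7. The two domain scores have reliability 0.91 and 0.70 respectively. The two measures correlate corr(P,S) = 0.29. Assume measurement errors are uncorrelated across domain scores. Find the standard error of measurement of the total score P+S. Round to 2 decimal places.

12.28

Var(total) = 674.98 + 188.494 = 863.474.
True-score variance = 524.249 + 188.494 = 712.743, so reliability = 0.8254.
Error variance = 863.474 − 712.743 = 150.731; SEM = √150.731 = 12.28.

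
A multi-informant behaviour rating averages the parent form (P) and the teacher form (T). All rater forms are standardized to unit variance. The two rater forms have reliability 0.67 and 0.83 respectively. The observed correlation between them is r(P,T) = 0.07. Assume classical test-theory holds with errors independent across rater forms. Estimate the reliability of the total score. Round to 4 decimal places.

Var(P+T) = 2 + 2·[0.07] = 2 + 0.14 = 2.14.
With uncorrelated errors the cross-covariances are all true-score covariance, so they carry over unchanged; only the diagonal terms shrink to ρᵢσᵢ².
True-score variance = [0.67 + 0.83] + 0.14 = 1.5 + 0.14 = 1.64.
Reliability = 1.64 / 2.14 = 0.7664.

0.7664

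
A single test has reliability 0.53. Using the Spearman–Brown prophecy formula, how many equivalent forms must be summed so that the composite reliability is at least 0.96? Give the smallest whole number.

k ≥ ρ*(1−ρ₁)/(ρ₁(1−ρ*)) = 0.96·0.47 / (0.53·0.04) = 21.283.
Smallest integer k = 22.

22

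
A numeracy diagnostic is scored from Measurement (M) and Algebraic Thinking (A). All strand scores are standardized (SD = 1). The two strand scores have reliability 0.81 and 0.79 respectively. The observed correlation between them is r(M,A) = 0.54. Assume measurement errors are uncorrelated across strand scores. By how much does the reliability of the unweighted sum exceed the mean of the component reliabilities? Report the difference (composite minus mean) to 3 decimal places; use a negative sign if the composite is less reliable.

0.070

Var(sum) = 2 + 1.08 = 3.08; true-score variance = 1.6 + 1.08 = 2.68; composite reliability = 0.8701.
Mean component reliability = 0.8000.
Difference = 0.8701 − 0.8000 = 0.070.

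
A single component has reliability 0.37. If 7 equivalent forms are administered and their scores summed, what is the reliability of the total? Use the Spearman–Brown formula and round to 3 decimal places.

0.804

ρ_k = kρ / (1 + (k−1)ρ) = 7·0.37 / (1 + 6·0.37) = 2.590 / 3.220 = 0.804.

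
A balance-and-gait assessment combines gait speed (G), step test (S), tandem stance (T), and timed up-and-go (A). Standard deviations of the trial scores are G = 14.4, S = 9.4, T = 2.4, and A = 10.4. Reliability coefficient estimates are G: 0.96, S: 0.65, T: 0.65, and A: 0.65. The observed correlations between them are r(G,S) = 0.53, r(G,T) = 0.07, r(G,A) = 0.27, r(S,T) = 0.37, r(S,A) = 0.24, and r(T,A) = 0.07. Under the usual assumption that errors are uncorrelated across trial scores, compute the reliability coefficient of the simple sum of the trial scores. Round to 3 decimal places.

0.888

Var(G+S+T+A) = 14.4² + 9.4² + 2.4² + 10.4² + 2·[14.4·9.4·0.53 + 14.4·2.4·0.07 + 14.4·10.4·0.27 + 9.4·2.4·0.37 + 9.4·10.4·0.24 + 2.4·10.4·0.07] = 409.64 + 296.304 = 705.944.
With uncorrelated errors the cross-covariances are all true-score covariance, so they carry over unchanged; only the diagonal terms shrink to ρᵢσᵢ².
True-score variance = [14.4²·0.96 + 9.4²·0.65 + 2.4²·0.65 + 10.4²·0.65] + 296.304 = 330.548 + 296.304 = 626.852.
Reliability = 626.852 / 705.944 = 0.888.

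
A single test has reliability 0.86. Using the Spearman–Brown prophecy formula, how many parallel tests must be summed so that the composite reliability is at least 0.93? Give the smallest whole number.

3

k ≥ ρ*(1−ρ₁)/(ρ₁(1−ρ*)) = 0.93·0.14 / (0.86·0.07) = 2.163.
Smallest integer k = 3.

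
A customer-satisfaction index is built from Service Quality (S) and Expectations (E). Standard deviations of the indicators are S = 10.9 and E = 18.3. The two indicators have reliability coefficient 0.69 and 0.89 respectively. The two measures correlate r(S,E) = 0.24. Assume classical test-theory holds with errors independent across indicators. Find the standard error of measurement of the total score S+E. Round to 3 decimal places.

Var(total) = 453.7 + 95.7456 = 549.446.
True-score variance = 380.031 + 95.7456 = 475.777, so reliability = 0.8659.
Error variance = 549.446 − 475.777 = 73.669; SEM = √73.669 = 8.583.

8.583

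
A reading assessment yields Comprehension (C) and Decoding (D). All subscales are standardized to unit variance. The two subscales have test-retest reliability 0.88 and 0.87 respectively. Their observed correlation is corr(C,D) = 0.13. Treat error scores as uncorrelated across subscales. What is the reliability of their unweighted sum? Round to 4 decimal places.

0.8894

Var(C+D) = 2 + 2·[0.13] = 2 + 0.26 = 2.26.
Under uncorrelated errors the observed covariances equal the true-score covariances, so only the own-variance terms attenuate.
True-score variance = [0.88 + 0.87] + 0.26 = 1.75 + 0.26 = 2.01.
Reliability = 2.01 / 2.26 = 0.8894.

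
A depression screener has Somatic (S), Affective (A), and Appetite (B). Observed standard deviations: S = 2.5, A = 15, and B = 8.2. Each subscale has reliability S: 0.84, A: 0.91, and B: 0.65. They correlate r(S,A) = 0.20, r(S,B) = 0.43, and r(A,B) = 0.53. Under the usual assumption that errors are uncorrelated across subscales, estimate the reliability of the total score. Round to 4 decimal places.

0.9030

Var(S+A+B) = 2.5² + 15² + 8.2² + 2·[2.5·15·0.20 + 2.5·8.2·0.43 + 15·8.2·0.53] = 298.49 + 163.01 = 461.5.
Under uncorrelated errors the observed covariances equal the true-score covariances, so only the own-variance terms attenuate.
True-score variance = [2.5²·0.84 + 15²·0.91 + 8.2²·0.65] + 163.01 = 253.706 + 163.01 = 416.716.
Reliability = 416.716 / 461.5 = 0.9030.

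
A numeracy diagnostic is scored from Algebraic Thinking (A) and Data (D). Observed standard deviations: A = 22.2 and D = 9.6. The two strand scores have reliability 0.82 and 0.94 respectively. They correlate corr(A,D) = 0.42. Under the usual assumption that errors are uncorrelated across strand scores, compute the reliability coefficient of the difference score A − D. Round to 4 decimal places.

0.7679

Var(A−D) = 22.2² + 9.6² − 2·22.2·9.6·0.42 = 585 − 179.021 = 405.979.
Because errors are independent across components, Cov(Tᵢ,Tⱼ) = Cov(Xᵢ,Xⱼ); the off-diagonal part of the true-score variance is the same as above.
True-score variance = [22.2²·0.82 + 9.6²·0.94] − 179.021 = 490.759 − 179.021 = 311.738.
Reliability = 311.738 / 405.979 = 0.7679.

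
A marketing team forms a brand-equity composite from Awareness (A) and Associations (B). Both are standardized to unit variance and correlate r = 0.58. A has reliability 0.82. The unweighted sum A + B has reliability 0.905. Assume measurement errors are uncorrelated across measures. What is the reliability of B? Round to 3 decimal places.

Var(A+B) = 2 + 2·0.58 = 3.160.
True-score variance = ρ_A + ρ_B + 2·0.58, so 0.905 = (0.82 + ρ_B + 1.16) / 3.160.
ρ_B = 0.905·3.160 − 0.82 − 1.16 = 0.880.

0.880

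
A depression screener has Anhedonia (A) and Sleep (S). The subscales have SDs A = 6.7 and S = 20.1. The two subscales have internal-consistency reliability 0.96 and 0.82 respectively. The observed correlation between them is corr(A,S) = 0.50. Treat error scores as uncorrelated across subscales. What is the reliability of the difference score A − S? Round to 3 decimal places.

0.763

Var(A−S) = 6.7² + 20.1² − 2·6.7·20.1·0.50 = 448.9 − 134.67 = 314.23.
Under uncorrelated errors the observed covariances equal the true-score covariances, so only the own-variance terms attenuate.
True-score variance = [6.7²·0.96 + 20.1²·0.82] − 134.67 = 374.383 − 134.67 = 239.713.
Reliability = 239.713 / 314.23 = 0.763.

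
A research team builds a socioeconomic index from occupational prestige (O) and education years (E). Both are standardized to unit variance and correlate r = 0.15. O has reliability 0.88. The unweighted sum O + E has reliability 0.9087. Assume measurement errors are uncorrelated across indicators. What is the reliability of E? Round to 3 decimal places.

0.910

Var(O+E) = 2 + 2·0.15 = 2.300.
True-score variance = ρ_O + ρ_E + 2·0.15, so 0.9087 = (0.88 + ρ_E + 0.30) / 2.300.
ρ_E = 0.9087·2.300 − 0.88 − 0.30 = 0.910.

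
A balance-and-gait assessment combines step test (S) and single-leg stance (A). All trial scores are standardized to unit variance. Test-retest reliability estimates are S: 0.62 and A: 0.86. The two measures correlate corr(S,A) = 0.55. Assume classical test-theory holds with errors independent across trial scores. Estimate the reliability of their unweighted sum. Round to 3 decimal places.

0.832

Var(S+A) = 2 + 2·[0.55] = 2 + 1.1 = 3.1.
Because errors are independent across components, Cov(Tᵢ,Tⱼ) = Cov(Xᵢ,Xⱼ); the off-diagonal part of the true-score variance is the same as above.
True-score variance = [0.62 + 0.86] + 1.1 = 1.48 + 1.1 = 2.58.
Reliability = 2.58 / 3.1 = 0.832.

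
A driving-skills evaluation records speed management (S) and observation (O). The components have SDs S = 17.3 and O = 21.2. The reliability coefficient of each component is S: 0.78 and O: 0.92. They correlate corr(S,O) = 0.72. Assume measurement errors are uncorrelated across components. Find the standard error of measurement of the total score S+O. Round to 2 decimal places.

Var(total) = 748.73 + 528.134 = 1276.86.
True-score variance = 646.931 + 528.134 = 1175.07, so reliability = 0.9203.
Error variance = 1276.86 − 1175.07 = 101.799; SEM = √101.799 = 10.09.

10.09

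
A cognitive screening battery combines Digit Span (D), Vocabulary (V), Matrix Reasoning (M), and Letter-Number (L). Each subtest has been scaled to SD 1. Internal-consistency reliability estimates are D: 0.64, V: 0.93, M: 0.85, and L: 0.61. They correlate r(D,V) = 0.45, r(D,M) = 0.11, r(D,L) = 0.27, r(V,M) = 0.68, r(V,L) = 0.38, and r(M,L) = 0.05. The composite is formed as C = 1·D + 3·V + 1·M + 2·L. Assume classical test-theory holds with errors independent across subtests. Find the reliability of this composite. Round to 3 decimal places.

0.903

Var(C) = 1 + 3² + 1 + 2² + 2·[3·0.45 + 0.11 + 2·0.27 + 3·0.68 + 6·0.38 + 2·0.05] = 15 + 12.84 = 27.84.
With uncorrelated errors the cross-covariances are all true-score covariance, so they carry over unchanged; only the diagonal terms shrink to ρᵢσᵢ².
True-score variance = [0.64 + 3²·0.93 + 0.85 + 2²·0.61] + 12.84 = 12.3 + 12.84 = 25.14.
Reliability = 25.14 / 27.84 = 0.903.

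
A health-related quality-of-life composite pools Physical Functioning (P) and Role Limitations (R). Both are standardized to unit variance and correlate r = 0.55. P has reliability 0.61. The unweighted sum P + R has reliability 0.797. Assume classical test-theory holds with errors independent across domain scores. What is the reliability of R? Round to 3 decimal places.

0.761

Var(P+R) = 2 + 2·0.55 = 3.100.
True-score variance = ρ_P + ρ_R + 2·0.55, so 0.797 = (0.61 + ρ_R + 1.10) / 3.100.
ρ_R = 0.797·3.100 − 0.61 − 1.10 = 0.761.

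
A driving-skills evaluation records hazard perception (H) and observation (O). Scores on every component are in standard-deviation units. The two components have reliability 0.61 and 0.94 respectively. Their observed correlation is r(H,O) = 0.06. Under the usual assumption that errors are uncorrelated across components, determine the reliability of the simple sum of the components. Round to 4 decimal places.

Var(H+O) = 2 + 2·[0.06] = 2 + 0.12 = 2.12.
With uncorrelated errors the cross-covariances are all true-score covariance, so they carry over unchanged; only the diagonal terms shrink to ρᵢσᵢ².
True-score variance = [0.61 + 0.94] + 0.12 = 1.55 + 0.12 = 1.67.
Reliability = 1.67 / 2.12 = 0.7877.

0.7877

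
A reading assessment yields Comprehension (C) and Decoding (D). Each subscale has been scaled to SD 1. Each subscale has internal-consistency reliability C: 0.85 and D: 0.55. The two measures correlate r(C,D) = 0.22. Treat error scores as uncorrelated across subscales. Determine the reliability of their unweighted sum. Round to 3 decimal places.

0.754

Var(C+D) = 2 + 2·[0.22] = 2 + 0.44 = 2.44.
Under uncorrelated errors the observed covariances equal the true-score covariances, so only the own-variance terms attenuate.
True-score variance = [0.85 + 0.55] + 0.44 = 1.4 + 0.44 = 1.84.
Reliability = 1.84 / 2.44 = 0.754.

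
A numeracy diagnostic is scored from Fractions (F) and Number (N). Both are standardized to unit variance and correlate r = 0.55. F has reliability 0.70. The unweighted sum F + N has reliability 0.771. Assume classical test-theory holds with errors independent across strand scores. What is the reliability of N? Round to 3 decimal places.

0.590

Var(F+N) = 2 + 2·0.55 = 3.100.
True-score variance = ρ_F + ρ_N + 2·0.55, so 0.771 = (0.70 + ρ_N + 1.10) / 3.100.
ρ_N = 0.771·3.100 − 0.70 − 1.10 = 0.590.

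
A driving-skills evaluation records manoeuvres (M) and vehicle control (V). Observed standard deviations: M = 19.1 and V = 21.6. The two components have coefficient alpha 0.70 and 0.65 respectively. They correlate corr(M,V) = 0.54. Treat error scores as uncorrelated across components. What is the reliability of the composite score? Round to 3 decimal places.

Var(M+V) = 19.1² + 21.6² + 2·[19.1·21.6·0.54] = 831.37 + 445.565 = 1276.93.
Under uncorrelated errors the observed covariances equal the true-score covariances, so only the own-variance terms attenuate.
True-score variance = [19.1²·0.70 + 21.6²·0.65] + 445.565 = 558.631 + 445.565 = 1004.2.
Reliability = 1004.2 / 1276.93 = 0.786.

0.786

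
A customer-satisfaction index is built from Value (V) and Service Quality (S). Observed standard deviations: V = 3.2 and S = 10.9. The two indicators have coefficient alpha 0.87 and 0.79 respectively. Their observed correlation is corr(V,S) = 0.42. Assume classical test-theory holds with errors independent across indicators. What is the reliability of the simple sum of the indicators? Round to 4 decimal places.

0.8340

Var(V+S) = 3.2² + 10.9² + 2·[3.2·10.9·0.42] = 129.05 + 29.2992 = 158.349.
With uncorrelated errors the cross-covariances are all true-score covariance, so they carry over unchanged; only the diagonal terms shrink to ρᵢσᵢ².
True-score variance = [3.2²·0.87 + 10.9²·0.79] + 29.2992 = 102.769 + 29.2992 = 132.068.
Reliability = 132.068 / 158.349 = 0.8340.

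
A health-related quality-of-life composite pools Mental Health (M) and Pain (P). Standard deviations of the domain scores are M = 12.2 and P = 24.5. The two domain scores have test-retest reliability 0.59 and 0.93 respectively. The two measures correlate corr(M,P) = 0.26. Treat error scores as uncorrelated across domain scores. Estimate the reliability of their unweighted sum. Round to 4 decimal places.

Var(M+P) = 12.2² + 24.5² + 2·[12.2·24.5·0.26] = 749.09 + 155.428 = 904.518.
With uncorrelated errors the cross-covariances are all true-score covariance, so they carry over unchanged; only the diagonal terms shrink to ρᵢσᵢ².
True-score variance = [12.2²·0.59 + 24.5²·0.93] + 155.428 = 646.048 + 155.428 = 801.476.
Reliability = 801.476 / 904.518 = 0.8861.

0.8861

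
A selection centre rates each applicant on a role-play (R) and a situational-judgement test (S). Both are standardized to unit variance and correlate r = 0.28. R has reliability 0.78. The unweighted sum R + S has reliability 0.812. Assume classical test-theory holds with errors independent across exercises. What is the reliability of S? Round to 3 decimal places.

Var(R+S) = 2 + 2·0.28 = 2.560.
True-score variance = ρ_R + ρ_S + 2·0.28, so 0.812 = (0.78 + ρ_S + 0.56) / 2.560.
ρ_S = 0.812·2.560 − 0.78 − 0.56 = 0.739.

0.739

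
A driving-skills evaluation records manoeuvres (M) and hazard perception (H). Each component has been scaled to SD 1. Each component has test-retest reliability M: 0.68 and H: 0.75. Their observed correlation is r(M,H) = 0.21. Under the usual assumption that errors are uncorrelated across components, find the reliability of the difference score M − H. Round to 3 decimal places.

0.639

Var(M−H) = 1 + 1 − 2·0.21 = 2 − 0.42 = 1.58.
Because errors are independent across components, Cov(Tᵢ,Tⱼ) = Cov(Xᵢ,Xⱼ); the off-diagonal part of the true-score variance is the same as above.
True-score variance = [0.68 + 0.75] − 0.42 = 1.43 − 0.42 = 1.01.
Reliability = 1.01 / 1.58 = 0.639.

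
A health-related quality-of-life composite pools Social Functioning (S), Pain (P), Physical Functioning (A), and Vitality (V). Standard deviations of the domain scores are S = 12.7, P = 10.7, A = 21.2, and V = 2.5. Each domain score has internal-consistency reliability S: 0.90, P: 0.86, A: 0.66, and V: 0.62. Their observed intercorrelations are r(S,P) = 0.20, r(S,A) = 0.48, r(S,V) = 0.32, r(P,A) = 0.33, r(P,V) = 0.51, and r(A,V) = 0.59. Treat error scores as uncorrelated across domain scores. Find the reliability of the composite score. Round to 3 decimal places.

Var(S+P+A+V) = 12.7² + 10.7² + 21.2² + 2.5² + 2·[12.7·10.7·0.20 + 12.7·21.2·0.48 + 12.7·2.5·0.32 + 10.7·21.2·0.33 + 10.7·2.5·0.51 + 21.2·2.5·0.59] = 731.47 + 572.686 = 1304.16.
With uncorrelated errors the cross-covariances are all true-score covariance, so they carry over unchanged; only the diagonal terms shrink to ρᵢσᵢ².
True-score variance = [12.7²·0.90 + 10.7²·0.86 + 21.2²·0.66 + 2.5²·0.62] + 572.686 = 544.128 + 572.686 = 1116.81.
Reliability = 1116.81 / 1304.16 = 0.856.

0.856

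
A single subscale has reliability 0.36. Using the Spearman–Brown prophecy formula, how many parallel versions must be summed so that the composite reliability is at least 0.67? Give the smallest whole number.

k ≥ ρ*(1−ρ₁)/(ρ₁(1−ρ*)) = 0.67·0.64 / (0.36·0.33) = 3.609.
Smallest integer k = 4.

4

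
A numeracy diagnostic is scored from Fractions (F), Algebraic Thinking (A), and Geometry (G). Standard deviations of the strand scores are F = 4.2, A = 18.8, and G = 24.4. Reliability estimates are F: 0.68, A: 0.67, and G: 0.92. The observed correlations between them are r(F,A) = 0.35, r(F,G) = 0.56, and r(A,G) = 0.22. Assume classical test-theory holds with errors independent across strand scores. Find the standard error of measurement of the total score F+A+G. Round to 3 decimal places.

13.035

Var(total) = 966.44 + 371.886 = 1338.33.
True-score variance = 796.531 + 371.886 = 1168.42, so reliability = 0.8730.
Error variance = 1338.33 − 1168.42 = 169.909; SEM = √169.909 = 13.035.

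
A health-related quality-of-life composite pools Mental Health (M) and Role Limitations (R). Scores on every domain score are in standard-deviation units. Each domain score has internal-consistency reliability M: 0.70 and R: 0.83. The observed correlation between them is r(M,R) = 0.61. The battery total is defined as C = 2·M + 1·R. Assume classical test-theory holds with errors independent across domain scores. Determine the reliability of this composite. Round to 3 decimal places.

0.816

Var(C) = 2² + 1 + 2·[2·0.61] = 5 + 2.44 = 7.44.
With uncorrelated errors the cross-covariances are all true-score covariance, so they carry over unchanged; only the diagonal terms shrink to ρᵢσᵢ².
True-score variance = [2²·0.70 + 0.83] + 2.44 = 3.63 + 2.44 = 6.07.
Reliability = 6.07 / 7.44 = 0.816.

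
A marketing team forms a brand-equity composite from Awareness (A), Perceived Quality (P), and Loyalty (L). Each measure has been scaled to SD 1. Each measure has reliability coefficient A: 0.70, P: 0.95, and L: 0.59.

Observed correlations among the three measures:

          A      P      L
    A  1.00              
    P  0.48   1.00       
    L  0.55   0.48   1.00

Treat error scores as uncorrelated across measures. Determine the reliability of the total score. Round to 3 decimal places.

0.874

Var(A+P+L) = 3 + 2·[0.48 + 0.55 + 0.48] = 3 + 3.02 = 6.02.
With uncorrelated errors the cross-covariances are all true-score covariance, so they carry over unchanged; only the diagonal terms shrink to ρᵢσᵢ².
True-score variance = [0.70 + 0.95 + 0.59] + 3.02 = 2.24 + 3.02 = 5.26.
Reliability = 5.26 / 6.02 = 0.874.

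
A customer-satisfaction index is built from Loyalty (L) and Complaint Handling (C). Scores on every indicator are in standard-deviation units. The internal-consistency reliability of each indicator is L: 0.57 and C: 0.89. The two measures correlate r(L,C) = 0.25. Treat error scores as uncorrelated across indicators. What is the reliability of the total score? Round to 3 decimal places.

0.784

Var(L+C) = 2 + 2·[0.25] = 2 + 0.5 = 2.5.
Under uncorrelated errors the observed covariances equal the true-score covariances, so only the own-variance terms attenuate.
True-score variance = [0.57 + 0.89] + 0.5 = 1.46 + 0.5 = 1.96.
Reliability = 1.96 / 2.5 = 0.784.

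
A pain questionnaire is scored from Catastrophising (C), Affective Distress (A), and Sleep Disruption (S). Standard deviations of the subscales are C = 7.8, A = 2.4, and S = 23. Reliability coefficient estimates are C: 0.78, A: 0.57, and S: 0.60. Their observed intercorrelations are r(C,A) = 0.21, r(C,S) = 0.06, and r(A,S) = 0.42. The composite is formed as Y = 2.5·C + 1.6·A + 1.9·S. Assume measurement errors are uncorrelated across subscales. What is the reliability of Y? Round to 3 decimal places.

0.669

Var(Y) = 2.5²·7.8² + 1.6²·2.4² + 1.9²·23² + 2·[4·7.8·2.4·0.21 + 4.75·7.8·23·0.06 + 3.04·2.4·23·0.42] = 2304.69 + 274.666 = 2579.35.
With uncorrelated errors the cross-covariances are all true-score covariance, so they carry over unchanged; only the diagonal terms shrink to ρᵢσᵢ².
True-score variance = [2.5²·7.8²·0.78 + 1.6²·2.4²·0.57 + 1.9²·23²·0.60] + 274.666 = 1450.81 + 274.666 = 1725.48.
Reliability = 1725.48 / 2579.35 = 0.669.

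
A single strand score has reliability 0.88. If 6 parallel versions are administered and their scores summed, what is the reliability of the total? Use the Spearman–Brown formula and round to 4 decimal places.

0.9778

ρ_k = kρ / (1 + (k−1)ρ) = 6·0.88 / (1 + 5·0.88) = 5.280 / 5.400 = 0.9778.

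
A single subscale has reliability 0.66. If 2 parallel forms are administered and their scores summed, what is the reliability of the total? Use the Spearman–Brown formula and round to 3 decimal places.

0.795

ρ_k = kρ / (1 + (k−1)ρ) = 2·0.66 / (1 + 1·0.66) = 1.320 / 1.660 = 0.795.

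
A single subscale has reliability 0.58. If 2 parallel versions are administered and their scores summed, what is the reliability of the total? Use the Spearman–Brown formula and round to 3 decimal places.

ρ_k = kρ / (1 + (k−1)ρ) = 2·0.58 / (1 + 1·0.58) = 1.160 / 1.580 = 0.734.

0.734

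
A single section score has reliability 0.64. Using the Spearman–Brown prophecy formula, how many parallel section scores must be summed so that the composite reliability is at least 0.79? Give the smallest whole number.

k ≥ ρ*(1−ρ₁)/(ρ₁(1−ρ*)) = 0.79·0.36 / (0.64·0.21) = 2.116.
Smallest integer k = 3.

3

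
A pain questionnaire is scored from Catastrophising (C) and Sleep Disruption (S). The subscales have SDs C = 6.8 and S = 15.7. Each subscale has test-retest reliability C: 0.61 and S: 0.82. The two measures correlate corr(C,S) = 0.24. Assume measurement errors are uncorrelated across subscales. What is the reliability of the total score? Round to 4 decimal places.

0.8186

Var(C+S) = 6.8² + 15.7² + 2·[6.8·15.7·0.24] = 292.73 + 51.2448 = 343.975.
Under uncorrelated errors the observed covariances equal the true-score covariances, so only the own-variance terms attenuate.
True-score variance = [6.8²·0.61 + 15.7²·0.82] + 51.2448 = 230.328 + 51.2448 = 281.573.
Reliability = 281.573 / 343.975 = 0.8186.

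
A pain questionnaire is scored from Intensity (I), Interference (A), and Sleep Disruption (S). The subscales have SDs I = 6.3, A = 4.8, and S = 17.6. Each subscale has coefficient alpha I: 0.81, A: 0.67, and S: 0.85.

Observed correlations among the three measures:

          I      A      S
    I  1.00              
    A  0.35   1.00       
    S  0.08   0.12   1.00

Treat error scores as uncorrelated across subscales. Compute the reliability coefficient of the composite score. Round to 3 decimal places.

Var(I+A+S) = 6.3² + 4.8² + 17.6² + 2·[6.3·4.8·0.35 + 6.3·17.6·0.08 + 4.8·17.6·0.12] = 372.49 + 59.184 = 431.674.
With uncorrelated errors the cross-covariances are all true-score covariance, so they carry over unchanged; only the diagonal terms shrink to ρᵢσᵢ².
True-score variance = [6.3²·0.81 + 4.8²·0.67 + 17.6²·0.85] + 59.184 = 310.882 + 59.184 = 370.066.
Reliability = 370.066 / 431.674 = 0.857.

0.857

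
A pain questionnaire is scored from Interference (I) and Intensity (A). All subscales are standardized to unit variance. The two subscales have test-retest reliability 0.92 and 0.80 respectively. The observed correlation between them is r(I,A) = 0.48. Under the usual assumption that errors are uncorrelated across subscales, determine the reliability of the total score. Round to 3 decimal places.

Var(I+A) = 2 + 2·[0.48] = 2 + 0.96 = 2.96.
With uncorrelated errors the cross-covariances are all true-score covariance, so they carry over unchanged; only the diagonal terms shrink to ρᵢσᵢ².
True-score variance = [0.92 + 0.80] + 0.96 = 1.72 + 0.96 = 2.68.
Reliability = 2.68 / 2.96 = 0.905.

0.905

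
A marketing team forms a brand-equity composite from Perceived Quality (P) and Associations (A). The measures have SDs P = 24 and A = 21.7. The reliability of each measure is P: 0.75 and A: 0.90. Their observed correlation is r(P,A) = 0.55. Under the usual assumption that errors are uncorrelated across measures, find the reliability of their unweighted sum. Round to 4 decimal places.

0.8820

Var(P+A) = 24² + 21.7² + 2·[24·21.7·0.55] = 1046.89 + 572.88 = 1619.77.
Under uncorrelated errors the observed covariances equal the true-score covariances, so only the own-variance terms attenuate.
True-score variance = [24²·0.75 + 21.7²·0.90] + 572.88 = 855.801 + 572.88 = 1428.68.
Reliability = 1428.68 / 1619.77 = 0.8820.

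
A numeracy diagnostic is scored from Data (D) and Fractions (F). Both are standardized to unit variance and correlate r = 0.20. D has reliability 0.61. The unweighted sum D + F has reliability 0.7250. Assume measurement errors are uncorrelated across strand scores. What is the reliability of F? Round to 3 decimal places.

Var(D+F) = 2 + 2·0.20 = 2.400.
True-score variance = ρ_D + ρ_F + 2·0.20, so 0.7250 = (0.61 + ρ_F + 0.40) / 2.400.
ρ_F = 0.7250·2.400 − 0.61 − 0.40 = 0.730.

0.730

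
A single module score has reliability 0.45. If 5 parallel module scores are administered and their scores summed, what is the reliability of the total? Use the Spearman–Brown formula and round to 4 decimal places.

ρ_k = kρ / (1 + (k−1)ρ) = 5·0.45 / (1 + 4·0.45) = 2.250 / 2.800 = 0.8036.

0.8036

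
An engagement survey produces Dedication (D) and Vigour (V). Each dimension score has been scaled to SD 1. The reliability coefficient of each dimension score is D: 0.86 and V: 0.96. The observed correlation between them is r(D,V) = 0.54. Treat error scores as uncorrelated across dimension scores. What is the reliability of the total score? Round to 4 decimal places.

0.9416

Var(D+V) = 2 + 2·[0.54] = 2 + 1.08 = 3.08.
Under uncorrelated errors the observed covariances equal the true-score covariances, so only the own-variance terms attenuate.
True-score variance = [0.86 + 0.96] + 1.08 = 1.82 + 1.08 = 2.9.
Reliability = 2.9 / 3.08 = 0.9416.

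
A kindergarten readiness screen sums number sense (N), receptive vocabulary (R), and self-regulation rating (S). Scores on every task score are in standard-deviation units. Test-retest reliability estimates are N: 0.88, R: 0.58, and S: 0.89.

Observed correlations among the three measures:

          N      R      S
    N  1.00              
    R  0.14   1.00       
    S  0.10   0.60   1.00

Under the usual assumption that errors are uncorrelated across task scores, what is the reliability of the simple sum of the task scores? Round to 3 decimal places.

Var(N+R+S) = 3 + 2·[0.14 + 0.10 + 0.60] = 3 + 1.68 = 4.68.
Because errors are independent across components, Cov(Tᵢ,Tⱼ) = Cov(Xᵢ,Xⱼ); the off-diagonal part of the true-score variance is the same as above.
True-score variance = [0.88 + 0.58 + 0.89] + 1.68 = 2.35 + 1.68 = 4.03.
Reliability = 4.03 / 4.68 = 0.861.

0.861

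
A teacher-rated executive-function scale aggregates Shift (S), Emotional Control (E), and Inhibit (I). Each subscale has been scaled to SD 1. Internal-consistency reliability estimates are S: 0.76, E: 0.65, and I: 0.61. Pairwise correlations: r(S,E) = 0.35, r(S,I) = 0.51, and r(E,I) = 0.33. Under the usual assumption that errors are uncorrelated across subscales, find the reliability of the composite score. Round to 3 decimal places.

Var(S+E+I) = 3 + 2·[0.35 + 0.51 + 0.33] = 3 + 2.38 = 5.38.
Because errors are independent across components, Cov(Tᵢ,Tⱼ) = Cov(Xᵢ,Xⱼ); the off-diagonal part of the true-score variance is the same as above.
True-score variance = [0.76 + 0.65 + 0.61] + 2.38 = 2.02 + 2.38 = 4.4.
Reliability = 4.4 / 5.38 = 0.818.

0.818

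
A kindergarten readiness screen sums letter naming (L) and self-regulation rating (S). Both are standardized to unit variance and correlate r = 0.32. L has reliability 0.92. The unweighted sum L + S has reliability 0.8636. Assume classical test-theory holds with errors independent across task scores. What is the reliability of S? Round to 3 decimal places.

0.720

Var(L+S) = 2 + 2·0.32 = 2.640.
True-score variance = ρ_L + ρ_S + 2·0.32, so 0.8636 = (0.92 + ρ_S + 0.64) / 2.640.
ρ_S = 0.8636·2.640 − 0.92 − 0.64 = 0.720.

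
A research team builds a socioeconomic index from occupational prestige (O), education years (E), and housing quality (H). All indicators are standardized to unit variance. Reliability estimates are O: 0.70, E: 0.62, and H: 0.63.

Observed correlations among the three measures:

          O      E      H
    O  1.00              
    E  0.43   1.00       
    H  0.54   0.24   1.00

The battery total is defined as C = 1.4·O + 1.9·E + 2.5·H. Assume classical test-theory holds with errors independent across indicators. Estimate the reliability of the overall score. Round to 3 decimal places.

Var(C) = 1.4² + 1.9² + 2.5² + 2·[2.66·0.43 + 3.5·0.54 + 4.75·0.24] = 11.82 + 8.3476 = 20.1676.
Because errors are independent across components, Cov(Tᵢ,Tⱼ) = Cov(Xᵢ,Xⱼ); the off-diagonal part of the true-score variance is the same as above.
True-score variance = [1.4²·0.70 + 1.9²·0.62 + 2.5²·0.63] + 8.3476 = 7.5477 + 8.3476 = 15.8953.
Reliability = 15.8953 / 20.1676 = 0.788.

0.788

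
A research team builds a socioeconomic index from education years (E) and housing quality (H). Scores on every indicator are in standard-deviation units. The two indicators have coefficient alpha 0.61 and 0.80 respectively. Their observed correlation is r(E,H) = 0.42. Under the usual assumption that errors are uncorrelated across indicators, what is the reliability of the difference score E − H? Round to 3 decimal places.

0.491

Var(E−H) = 1 + 1 − 2·0.42 = 2 − 0.84 = 1.16.
With uncorrelated errors the cross-covariances are all true-score covariance, so they carry over unchanged; only the diagonal terms shrink to ρᵢσᵢ².
True-score variance = [0.61 + 0.80] − 0.84 = 1.41 − 0.84 = 0.57.
Reliability = 0.57 / 1.16 = 0.491.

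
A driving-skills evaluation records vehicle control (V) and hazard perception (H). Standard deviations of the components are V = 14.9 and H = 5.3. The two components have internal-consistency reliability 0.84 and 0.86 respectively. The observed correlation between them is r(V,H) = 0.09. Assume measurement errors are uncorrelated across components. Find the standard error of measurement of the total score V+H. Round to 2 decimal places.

6.28

Var(total) = 250.1 + 14.2146 = 264.315.
True-score variance = 210.646 + 14.2146 = 224.86, so reliability = 0.8507.
Error variance = 264.315 − 224.86 = 39.4542; SEM = √39.4542 = 6.28.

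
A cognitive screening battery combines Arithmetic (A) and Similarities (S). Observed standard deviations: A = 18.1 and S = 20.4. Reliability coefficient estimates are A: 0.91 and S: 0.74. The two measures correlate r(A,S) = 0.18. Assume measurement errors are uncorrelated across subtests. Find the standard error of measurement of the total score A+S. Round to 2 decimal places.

Var(total) = 743.77 + 132.926 = 876.696.
True-score variance = 606.084 + 132.926 = 739.01, so reliability = 0.8429.
Error variance = 876.696 − 739.01 = 137.687; SEM = √137.687 = 11.73.

11.73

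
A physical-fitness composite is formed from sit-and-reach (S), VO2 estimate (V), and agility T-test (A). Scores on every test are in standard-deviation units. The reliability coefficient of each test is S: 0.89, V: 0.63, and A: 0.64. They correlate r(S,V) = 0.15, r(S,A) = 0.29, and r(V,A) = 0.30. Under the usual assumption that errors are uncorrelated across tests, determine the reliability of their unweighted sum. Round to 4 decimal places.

Var(S+V+A) = 3 + 2·[0.15 + 0.29 + 0.30] = 3 + 1.48 = 4.48.
Because errors are independent across components, Cov(Tᵢ,Tⱼ) = Cov(Xᵢ,Xⱼ); the off-diagonal part of the true-score variance is the same as above.
True-score variance = [0.89 + 0.63 + 0.64] + 1.48 = 2.16 + 1.48 = 3.64.
Reliability = 3.64 / 4.48 = 0.8125.

0.8125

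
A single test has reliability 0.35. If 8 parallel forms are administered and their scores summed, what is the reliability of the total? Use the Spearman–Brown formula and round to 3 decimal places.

0.812

ρ_k = kρ / (1 + (k−1)ρ) = 8·0.35 / (1 + 7·0.35) = 2.800 / 3.450 = 0.812.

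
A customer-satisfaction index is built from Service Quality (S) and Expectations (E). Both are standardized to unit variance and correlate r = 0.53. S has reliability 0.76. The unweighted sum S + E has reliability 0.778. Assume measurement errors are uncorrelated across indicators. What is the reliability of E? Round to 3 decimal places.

Var(S+E) = 2 + 2·0.53 = 3.060.
True-score variance = ρ_S + ρ_E + 2·0.53, so 0.778 = (0.76 + ρ_E + 1.06) / 3.060.
ρ_E = 0.778·3.060 − 0.76 − 1.06 = 0.561.

0.561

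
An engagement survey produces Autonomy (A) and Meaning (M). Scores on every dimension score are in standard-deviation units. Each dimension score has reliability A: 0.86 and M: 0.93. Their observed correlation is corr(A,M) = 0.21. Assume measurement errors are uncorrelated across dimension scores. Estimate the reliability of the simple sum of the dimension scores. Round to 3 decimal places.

Var(A+M) = 2 + 2·[0.21] = 2 + 0.42 = 2.42.
Because errors are independent across components, Cov(Tᵢ,Tⱼ) = Cov(Xᵢ,Xⱼ); the off-diagonal part of the true-score variance is the same as above.
True-score variance = [0.86 + 0.93] + 0.42 = 1.79 + 0.42 = 2.21.
Reliability = 2.21 / 2.42 = 0.913.

0.913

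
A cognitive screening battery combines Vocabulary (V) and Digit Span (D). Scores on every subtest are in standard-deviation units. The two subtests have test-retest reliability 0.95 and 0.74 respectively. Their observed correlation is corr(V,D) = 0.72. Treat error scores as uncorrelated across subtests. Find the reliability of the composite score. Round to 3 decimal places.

0.910

Var(V+D) = 2 + 2·[0.72] = 2 + 1.44 = 3.44.
With uncorrelated errors the cross-covariances are all true-score covariance, so they carry over unchanged; only the diagonal terms shrink to ρᵢσᵢ².
True-score variance = [0.95 + 0.74] + 1.44 = 1.69 + 1.44 = 3.13.
Reliability = 3.13 / 3.44 = 0.910.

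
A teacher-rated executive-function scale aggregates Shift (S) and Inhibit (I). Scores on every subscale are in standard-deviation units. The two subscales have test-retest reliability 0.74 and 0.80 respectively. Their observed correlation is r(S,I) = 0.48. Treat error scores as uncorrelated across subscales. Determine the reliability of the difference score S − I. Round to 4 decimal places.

0.5577

Var(S−I) = 1 + 1 − 2·0.48 = 2 − 0.96 = 1.04.
Under uncorrelated errors the observed covariances equal the true-score covariances, so only the own-variance terms attenuate.
True-score variance = [0.74 + 0.80] − 0.96 = 1.54 − 0.96 = 0.58.
Reliability = 0.58 / 1.04 = 0.5577.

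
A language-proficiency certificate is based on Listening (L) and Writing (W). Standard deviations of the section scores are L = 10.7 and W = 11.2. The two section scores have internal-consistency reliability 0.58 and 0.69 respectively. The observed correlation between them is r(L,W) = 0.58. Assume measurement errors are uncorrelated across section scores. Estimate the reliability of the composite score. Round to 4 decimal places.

Var(L+W) = 10.7² + 11.2² + 2·[10.7·11.2·0.58] = 239.93 + 139.014 = 378.944.
Under uncorrelated errors the observed covariances equal the true-score covariances, so only the own-variance terms attenuate.
True-score variance = [10.7²·0.58 + 11.2²·0.69] + 139.014 = 152.958 + 139.014 = 291.972.
Reliability = 291.972 / 378.944 = 0.7705.

0.7705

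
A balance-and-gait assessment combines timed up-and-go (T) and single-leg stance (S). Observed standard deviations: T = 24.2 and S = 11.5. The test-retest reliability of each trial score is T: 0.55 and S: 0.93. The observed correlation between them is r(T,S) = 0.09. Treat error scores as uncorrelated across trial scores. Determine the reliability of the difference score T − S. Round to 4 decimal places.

Var(T−S) = 24.2² + 11.5² − 2·24.2·11.5·0.09 = 717.89 − 50.094 = 667.796.
Under uncorrelated errors the observed covariances equal the true-score covariances, so only the own-variance terms attenuate.
True-score variance = [24.2²·0.55 + 11.5²·0.93] − 50.094 = 445.095 − 50.094 = 395.001.
Reliability = 395.001 / 667.796 = 0.5915.

0.5915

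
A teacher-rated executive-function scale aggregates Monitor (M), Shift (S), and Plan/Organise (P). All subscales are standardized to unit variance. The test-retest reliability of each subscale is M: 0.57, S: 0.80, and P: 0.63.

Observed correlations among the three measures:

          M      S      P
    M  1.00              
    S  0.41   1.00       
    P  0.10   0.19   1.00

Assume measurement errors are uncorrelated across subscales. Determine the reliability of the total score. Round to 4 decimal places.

0.7727

Var(M+S+P) = 3 + 2·[0.41 + 0.10 + 0.19] = 3 + 1.4 = 4.4.
Under uncorrelated errors the observed covariances equal the true-score covariances, so only the own-variance terms attenuate.
True-score variance = [0.57 + 0.80 + 0.63] + 1.4 = 2 + 1.4 = 3.4.
Reliability = 3.4 / 4.4 = 0.7727.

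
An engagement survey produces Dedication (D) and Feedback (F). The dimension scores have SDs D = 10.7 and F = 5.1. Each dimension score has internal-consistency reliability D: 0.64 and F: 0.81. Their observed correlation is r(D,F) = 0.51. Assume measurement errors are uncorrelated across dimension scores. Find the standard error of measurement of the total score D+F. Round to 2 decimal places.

Var(total) = 140.5 + 55.6614 = 196.161.
True-score variance = 94.3417 + 55.6614 = 150.003, so reliability = 0.7647.
Error variance = 196.161 − 150.003 = 46.1583; SEM = √46.1583 = 6.79.

6.79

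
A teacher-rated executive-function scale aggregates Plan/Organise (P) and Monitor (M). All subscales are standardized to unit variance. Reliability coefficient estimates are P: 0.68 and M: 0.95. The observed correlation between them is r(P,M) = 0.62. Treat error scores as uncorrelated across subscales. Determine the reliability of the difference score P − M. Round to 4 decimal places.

0.5132

Var(P−M) = 1 + 1 − 2·0.62 = 2 − 1.24 = 0.76.
With uncorrelated errors the cross-covariances are all true-score covariance, so they carry over unchanged; only the diagonal terms shrink to ρᵢσᵢ².
True-score variance = [0.68 + 0.95] − 1.24 = 1.63 − 1.24 = 0.39.
Reliability = 0.39 / 0.76 = 0.5132.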